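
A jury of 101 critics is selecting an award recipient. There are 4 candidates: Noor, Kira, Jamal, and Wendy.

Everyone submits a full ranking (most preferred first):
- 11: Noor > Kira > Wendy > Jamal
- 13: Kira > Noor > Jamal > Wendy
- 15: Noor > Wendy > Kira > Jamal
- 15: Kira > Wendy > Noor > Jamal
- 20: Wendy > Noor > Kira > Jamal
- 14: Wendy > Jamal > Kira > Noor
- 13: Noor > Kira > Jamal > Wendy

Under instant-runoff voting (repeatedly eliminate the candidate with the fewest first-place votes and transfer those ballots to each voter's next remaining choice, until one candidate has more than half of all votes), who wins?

Round 1: Noor 39, Kira 28, Jamal 0, Wendy 34. Jamal eliminated.
Round 2: Noor 39, Kira 28, Wendy 34. Kira eliminated.
Round 3: Noor 52, Wendy 49. Noor has a majority (≥51).

Noor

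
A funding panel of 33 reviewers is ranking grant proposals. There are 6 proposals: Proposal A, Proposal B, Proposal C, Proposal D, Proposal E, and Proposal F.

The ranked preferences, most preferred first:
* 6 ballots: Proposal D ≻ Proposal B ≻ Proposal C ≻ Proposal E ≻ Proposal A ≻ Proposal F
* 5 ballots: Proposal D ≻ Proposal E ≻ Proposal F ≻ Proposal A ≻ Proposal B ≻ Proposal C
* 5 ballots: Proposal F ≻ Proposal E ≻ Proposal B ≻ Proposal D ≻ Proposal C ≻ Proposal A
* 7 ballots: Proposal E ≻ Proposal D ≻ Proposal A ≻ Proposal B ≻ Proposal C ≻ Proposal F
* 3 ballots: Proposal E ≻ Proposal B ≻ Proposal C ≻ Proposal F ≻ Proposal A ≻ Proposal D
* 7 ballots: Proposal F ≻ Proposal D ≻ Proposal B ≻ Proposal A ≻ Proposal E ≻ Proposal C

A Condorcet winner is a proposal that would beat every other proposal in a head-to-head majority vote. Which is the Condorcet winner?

Proposal D vs Proposal A: 30–3
Proposal D vs Proposal B: 25–8
Proposal D vs Proposal C: 30–3
Proposal D vs Proposal E: 18–15
Proposal D vs Proposal F: 18–15
Proposal D beats every other proposal.

Proposal D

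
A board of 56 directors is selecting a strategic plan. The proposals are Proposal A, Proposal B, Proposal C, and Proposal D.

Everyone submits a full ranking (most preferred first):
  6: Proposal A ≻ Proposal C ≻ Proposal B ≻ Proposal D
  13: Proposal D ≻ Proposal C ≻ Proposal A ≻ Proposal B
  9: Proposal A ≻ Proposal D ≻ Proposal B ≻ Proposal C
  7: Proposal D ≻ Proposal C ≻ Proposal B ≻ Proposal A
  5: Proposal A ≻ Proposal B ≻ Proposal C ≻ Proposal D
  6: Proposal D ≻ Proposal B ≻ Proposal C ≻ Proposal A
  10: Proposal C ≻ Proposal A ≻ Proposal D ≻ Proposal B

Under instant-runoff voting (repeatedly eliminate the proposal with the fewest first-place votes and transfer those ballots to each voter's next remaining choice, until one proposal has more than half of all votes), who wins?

Proposal A

Round 1: Proposal A 20, Proposal B 0, Proposal C 10, Proposal D 26. Proposal B eliminated.
Round 2: Proposal A 20, Proposal C 10, Proposal D 26. Proposal C eliminated.
Round 3: Proposal A 30, Proposal D 26. Proposal A has a majority (≥29).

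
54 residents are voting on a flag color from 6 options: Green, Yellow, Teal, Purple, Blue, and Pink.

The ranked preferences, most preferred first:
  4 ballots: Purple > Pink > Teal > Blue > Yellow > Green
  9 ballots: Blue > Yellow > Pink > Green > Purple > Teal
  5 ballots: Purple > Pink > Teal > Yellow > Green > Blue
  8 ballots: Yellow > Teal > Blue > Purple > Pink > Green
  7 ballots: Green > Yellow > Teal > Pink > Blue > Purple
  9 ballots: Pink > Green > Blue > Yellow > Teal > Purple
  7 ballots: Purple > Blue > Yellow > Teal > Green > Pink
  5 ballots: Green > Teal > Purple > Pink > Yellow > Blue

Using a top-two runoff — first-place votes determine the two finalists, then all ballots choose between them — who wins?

Round 1 first-place votes: Green 12, Yellow 8, Teal 0, Purple 16, Blue 9, Pink 9. Purple and Green advance.
Runoff: Purple is ranked above Green on 24 ballots, Green above Purple on 30.

Green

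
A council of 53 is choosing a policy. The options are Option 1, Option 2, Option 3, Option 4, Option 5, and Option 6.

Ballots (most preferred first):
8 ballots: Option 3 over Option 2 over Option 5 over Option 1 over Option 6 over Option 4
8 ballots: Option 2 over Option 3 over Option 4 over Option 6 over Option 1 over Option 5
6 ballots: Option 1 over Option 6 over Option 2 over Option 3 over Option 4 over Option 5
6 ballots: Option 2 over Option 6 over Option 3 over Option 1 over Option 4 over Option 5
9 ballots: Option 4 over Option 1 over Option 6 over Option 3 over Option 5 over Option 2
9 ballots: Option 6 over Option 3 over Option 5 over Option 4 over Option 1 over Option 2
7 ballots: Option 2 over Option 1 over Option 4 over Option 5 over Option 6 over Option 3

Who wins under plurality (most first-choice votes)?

First-place votes: Option 1 6, Option 2 21, Option 3 8, Option 4 9, Option 5 0, Option 6 9.

Option 2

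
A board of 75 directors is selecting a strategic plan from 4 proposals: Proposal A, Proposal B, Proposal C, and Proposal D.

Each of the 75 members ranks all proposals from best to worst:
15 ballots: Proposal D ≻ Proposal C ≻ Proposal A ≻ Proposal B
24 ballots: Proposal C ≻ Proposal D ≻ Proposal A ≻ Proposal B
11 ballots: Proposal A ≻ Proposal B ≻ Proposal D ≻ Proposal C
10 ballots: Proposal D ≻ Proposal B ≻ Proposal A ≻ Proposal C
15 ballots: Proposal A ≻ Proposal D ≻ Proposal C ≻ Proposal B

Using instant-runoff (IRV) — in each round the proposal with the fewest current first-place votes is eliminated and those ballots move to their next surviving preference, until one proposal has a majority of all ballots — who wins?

Proposal D

Round 1: Proposal A 26, Proposal B 0, Proposal C 24, Proposal D 25. Proposal B eliminated.
Round 2: Proposal A 26, Proposal C 24, Proposal D 25. Proposal C eliminated.
Round 3: Proposal A 26, Proposal D 49. Proposal D has a majority (≥38).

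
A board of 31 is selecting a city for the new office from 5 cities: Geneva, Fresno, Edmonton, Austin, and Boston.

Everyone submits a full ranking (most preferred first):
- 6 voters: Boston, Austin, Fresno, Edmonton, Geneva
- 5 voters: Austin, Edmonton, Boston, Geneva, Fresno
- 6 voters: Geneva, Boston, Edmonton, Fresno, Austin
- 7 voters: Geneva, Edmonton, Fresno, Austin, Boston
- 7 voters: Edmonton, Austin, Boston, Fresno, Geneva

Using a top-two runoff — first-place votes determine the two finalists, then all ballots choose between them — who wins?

Round 1 first-place votes: Geneva 13, Fresno 0, Edmonton 7, Austin 5, Boston 6. Geneva and Edmonton advance.
Runoff: Geneva is ranked above Edmonton on 13 ballots, Edmonton above Geneva on 18.

Edmonton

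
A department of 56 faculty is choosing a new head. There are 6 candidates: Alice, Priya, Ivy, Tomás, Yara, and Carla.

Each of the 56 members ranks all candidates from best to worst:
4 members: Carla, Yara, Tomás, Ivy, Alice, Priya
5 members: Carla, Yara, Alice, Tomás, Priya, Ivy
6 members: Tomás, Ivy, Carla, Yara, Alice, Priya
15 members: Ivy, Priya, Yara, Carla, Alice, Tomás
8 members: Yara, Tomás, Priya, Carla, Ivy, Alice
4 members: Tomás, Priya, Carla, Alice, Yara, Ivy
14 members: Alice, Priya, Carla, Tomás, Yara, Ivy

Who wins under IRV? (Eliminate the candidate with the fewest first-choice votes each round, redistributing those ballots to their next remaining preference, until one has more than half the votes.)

Alice

Round 1: Alice 14, Priya 0, Ivy 15, Tomás 10, Yara 8, Carla 9. Priya eliminated.
Round 2: Alice 14, Ivy 15, Tomás 10, Yara 8, Carla 9. Yara eliminated.
Round 3: Alice 14, Ivy 15, Tomás 18, Carla 9. Carla eliminated.
Round 4: Alice 19, Ivy 15, Tomás 22. Ivy eliminated.
Round 5: Alice 34, Tomás 22. Alice has a majority (≥29).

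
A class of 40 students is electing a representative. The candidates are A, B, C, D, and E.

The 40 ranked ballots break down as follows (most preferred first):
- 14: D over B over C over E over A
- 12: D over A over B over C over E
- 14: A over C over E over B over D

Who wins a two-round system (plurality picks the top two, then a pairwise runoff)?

Round 1 first-place votes: A 14, B 0, C 0, D 26, E 0. D and A advance.
Runoff: D is ranked above A on 26 ballots, A above D on 14.

D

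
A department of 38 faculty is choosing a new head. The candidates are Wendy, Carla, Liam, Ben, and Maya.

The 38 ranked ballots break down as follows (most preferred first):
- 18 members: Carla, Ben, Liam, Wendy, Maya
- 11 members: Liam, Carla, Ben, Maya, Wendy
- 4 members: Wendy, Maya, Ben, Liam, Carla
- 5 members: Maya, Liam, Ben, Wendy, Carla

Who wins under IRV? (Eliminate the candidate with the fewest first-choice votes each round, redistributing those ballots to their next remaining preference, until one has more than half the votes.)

Round 1: Wendy 4, Carla 18, Liam 11, Ben 0, Maya 5. Ben eliminated.
Round 2: Wendy 4, Carla 18, Liam 11, Maya 5. Wendy eliminated.
Round 3: Carla 18, Liam 11, Maya 9. Maya eliminated.
Round 4: Carla 18, Liam 20. Liam has a majority (≥20).

Liam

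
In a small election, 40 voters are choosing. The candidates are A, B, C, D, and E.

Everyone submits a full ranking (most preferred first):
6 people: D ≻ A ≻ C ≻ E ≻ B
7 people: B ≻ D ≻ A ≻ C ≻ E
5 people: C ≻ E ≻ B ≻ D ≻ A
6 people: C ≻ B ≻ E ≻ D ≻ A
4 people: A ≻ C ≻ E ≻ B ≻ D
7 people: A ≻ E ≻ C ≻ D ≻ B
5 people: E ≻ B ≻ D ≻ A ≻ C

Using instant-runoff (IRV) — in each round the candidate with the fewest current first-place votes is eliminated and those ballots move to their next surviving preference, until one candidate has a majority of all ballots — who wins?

B

Round 1: A 11, B 7, C 11, D 6, E 5. E eliminated.
Round 2: A 11, B 12, C 11, D 6. D eliminated.
Round 3: A 17, B 12, C 11. C eliminated.
Round 4: A 17, B 23. B has a majority (≥21).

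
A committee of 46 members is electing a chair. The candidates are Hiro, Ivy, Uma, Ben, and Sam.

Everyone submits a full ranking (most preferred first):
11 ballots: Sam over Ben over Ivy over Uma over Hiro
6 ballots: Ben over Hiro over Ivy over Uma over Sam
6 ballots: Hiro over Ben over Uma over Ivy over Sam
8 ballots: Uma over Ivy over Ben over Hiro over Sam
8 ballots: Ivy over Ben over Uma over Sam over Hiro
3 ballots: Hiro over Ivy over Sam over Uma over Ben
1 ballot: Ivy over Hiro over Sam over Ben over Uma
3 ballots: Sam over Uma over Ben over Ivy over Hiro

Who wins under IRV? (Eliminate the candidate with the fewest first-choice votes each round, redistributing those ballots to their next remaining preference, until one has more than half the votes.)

Ivy

Round 1: Hiro 9, Ivy 9, Uma 8, Ben 6, Sam 14. Ben eliminated.
Round 2: Hiro 15, Ivy 9, Uma 8, Sam 14. Uma eliminated.
Round 3: Hiro 15, Ivy 17, Sam 14. Sam eliminated.
Round 4: Hiro 15, Ivy 31. Ivy has a majority (≥24).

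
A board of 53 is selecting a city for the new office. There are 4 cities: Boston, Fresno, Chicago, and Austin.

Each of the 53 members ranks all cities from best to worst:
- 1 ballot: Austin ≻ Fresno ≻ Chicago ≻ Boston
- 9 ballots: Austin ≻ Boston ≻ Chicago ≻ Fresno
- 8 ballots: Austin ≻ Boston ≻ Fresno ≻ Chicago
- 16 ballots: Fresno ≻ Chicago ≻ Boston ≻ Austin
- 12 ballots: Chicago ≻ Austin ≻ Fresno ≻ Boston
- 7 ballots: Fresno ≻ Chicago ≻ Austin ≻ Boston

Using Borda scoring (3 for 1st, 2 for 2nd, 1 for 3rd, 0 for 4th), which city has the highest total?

Boston: 1×0 + 9×2 + 8×2 + 16×1 + 12×0 + 7×0 = 50
Fresno: 1×2 + 9×0 + 8×1 + 16×3 + 12×1 + 7×3 = 91
Chicago: 1×1 + 9×1 + 8×0 + 16×2 + 12×3 + 7×2 = 92
Austin: 1×3 + 9×3 + 8×3 + 16×0 + 12×2 + 7×1 = 85

Chicago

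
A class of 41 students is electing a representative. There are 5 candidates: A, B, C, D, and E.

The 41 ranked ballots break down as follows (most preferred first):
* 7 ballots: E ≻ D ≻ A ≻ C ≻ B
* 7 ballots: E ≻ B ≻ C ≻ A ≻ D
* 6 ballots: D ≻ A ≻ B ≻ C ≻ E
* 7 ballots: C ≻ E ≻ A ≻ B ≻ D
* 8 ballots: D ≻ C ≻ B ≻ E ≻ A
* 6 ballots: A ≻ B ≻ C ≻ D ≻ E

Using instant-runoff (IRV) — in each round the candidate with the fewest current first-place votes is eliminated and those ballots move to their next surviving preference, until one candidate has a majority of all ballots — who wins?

E

Round 1: A 6, B 0, C 7, D 14, E 14. B eliminated.
Round 2: A 6, C 7, D 14, E 14. A eliminated.
Round 3: C 13, D 14, E 14. C eliminated.
Round 4: D 20, E 21. E has a majority (≥21).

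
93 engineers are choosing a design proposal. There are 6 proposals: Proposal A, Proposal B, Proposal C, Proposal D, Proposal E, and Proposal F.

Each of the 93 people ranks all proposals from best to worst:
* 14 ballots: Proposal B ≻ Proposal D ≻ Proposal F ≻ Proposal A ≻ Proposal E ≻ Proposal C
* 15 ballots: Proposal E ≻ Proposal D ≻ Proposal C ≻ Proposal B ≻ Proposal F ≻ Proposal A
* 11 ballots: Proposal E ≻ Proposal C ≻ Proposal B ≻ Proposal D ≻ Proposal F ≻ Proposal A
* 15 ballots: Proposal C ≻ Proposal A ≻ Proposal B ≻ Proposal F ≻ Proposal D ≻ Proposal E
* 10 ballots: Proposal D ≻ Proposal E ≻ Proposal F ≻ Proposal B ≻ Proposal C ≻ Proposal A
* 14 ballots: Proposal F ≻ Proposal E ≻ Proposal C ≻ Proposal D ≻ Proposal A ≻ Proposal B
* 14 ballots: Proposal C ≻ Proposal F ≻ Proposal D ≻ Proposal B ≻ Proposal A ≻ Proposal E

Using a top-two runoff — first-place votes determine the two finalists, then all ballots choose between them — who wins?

Round 1 first-place votes: Proposal A 0, Proposal B 14, Proposal C 29, Proposal D 10, Proposal E 26, Proposal F 14. Proposal C and Proposal E advance.
Runoff: Proposal C is ranked above Proposal E on 29 ballots, Proposal E above Proposal C on 64.

Proposal E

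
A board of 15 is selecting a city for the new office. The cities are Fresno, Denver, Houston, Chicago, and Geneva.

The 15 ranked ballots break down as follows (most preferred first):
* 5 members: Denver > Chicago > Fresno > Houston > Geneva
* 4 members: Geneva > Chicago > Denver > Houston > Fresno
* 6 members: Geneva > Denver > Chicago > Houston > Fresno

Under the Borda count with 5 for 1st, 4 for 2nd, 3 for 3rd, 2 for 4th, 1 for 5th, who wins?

Fresno: 5×3 + 4×1 + 6×1 = 25
Denver: 5×5 + 4×3 + 6×4 = 61
Houston: 5×2 + 4×2 + 6×2 = 30
Chicago: 5×4 + 4×4 + 6×3 = 54
Geneva: 5×1 + 4×5 + 6×5 = 55

Denver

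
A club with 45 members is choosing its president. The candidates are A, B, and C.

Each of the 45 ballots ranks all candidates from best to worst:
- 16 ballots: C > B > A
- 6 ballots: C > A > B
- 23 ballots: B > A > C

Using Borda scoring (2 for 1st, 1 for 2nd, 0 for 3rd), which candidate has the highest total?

A: 16×0 + 6×1 + 23×1 = 29
B: 16×1 + 6×0 + 23×2 = 62
C: 16×2 + 6×2 + 23×0 = 44

B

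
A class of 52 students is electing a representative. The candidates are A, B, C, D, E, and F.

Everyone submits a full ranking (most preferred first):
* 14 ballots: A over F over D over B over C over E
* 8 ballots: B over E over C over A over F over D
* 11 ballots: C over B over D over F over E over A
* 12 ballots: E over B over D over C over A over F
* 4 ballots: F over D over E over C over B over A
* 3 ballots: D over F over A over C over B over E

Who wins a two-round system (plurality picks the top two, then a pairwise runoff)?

E

Round 1 first-place votes: A 14, B 8, C 11, D 3, E 12, F 4. A and E advance.
Runoff: A is ranked above E on 17 ballots, E above A on 35.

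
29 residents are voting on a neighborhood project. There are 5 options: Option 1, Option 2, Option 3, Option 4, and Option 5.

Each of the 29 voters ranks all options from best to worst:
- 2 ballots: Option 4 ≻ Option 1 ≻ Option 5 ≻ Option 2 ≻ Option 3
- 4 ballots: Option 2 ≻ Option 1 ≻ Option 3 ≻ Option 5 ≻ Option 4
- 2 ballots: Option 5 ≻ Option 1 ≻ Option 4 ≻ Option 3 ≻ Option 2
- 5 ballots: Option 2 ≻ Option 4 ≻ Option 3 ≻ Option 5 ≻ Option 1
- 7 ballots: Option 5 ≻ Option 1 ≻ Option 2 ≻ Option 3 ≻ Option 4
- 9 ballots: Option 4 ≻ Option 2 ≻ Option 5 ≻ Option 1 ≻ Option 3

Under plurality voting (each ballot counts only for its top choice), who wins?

Option 4

First-place votes: Option 1 0, Option 2 9, Option 3 0, Option 4 11, Option 5 9.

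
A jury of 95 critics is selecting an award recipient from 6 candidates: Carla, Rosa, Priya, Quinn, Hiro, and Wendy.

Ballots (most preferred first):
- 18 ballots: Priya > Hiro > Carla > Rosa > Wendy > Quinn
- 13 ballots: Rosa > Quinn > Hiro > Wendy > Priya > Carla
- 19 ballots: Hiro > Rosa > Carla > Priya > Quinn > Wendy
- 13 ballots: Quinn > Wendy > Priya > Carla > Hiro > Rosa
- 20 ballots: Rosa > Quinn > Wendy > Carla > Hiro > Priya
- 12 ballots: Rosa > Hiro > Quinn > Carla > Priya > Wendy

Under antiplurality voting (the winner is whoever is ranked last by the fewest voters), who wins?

Hiro

Last-place votes: Carla 13, Rosa 13, Priya 20, Quinn 18, Hiro 0, Wendy 31.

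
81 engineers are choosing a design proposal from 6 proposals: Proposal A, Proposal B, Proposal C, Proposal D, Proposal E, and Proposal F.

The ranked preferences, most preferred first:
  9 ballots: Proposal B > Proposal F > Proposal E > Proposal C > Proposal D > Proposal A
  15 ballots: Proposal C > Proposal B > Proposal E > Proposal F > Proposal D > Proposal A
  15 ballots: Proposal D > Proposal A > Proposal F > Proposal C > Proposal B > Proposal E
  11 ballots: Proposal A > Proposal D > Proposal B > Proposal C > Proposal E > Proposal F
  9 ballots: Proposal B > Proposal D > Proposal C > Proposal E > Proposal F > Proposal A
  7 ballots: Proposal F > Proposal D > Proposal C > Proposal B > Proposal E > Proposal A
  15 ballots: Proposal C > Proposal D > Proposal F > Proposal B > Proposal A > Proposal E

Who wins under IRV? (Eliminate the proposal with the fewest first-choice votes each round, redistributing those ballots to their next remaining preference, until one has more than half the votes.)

Round 1: Proposal A 11, Proposal B 18, Proposal C 30, Proposal D 15, Proposal E 0, Proposal F 7. Proposal E eliminated.
Round 2: Proposal A 11, Proposal B 18, Proposal C 30, Proposal D 15, Proposal F 7. Proposal F eliminated.
Round 3: Proposal A 11, Proposal B 18, Proposal C 30, Proposal D 22. Proposal A eliminated.
Round 4: Proposal B 18, Proposal C 30, Proposal D 33. Proposal B eliminated.
Round 5: Proposal C 39, Proposal D 42. Proposal D has a majority (≥41).

Proposal D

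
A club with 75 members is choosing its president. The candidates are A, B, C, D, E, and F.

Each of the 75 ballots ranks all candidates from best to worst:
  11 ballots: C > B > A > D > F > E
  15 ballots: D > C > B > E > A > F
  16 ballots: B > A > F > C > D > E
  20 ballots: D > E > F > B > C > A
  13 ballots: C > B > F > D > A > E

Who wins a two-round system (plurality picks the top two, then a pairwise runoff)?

Round 1 first-place votes: A 0, B 16, C 24, D 35, E 0, F 0. D and C advance.
Runoff: D is ranked above C on 35 ballots, C above D on 40.

C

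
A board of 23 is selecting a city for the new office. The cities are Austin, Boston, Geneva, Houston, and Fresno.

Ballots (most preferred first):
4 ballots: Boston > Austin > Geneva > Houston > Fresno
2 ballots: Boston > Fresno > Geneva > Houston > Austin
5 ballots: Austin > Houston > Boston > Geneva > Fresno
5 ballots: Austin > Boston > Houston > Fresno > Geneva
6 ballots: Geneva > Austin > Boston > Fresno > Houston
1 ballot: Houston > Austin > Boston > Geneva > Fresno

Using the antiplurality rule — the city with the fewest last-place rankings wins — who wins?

Last-place votes: Austin 2, Boston 0, Geneva 5, Houston 6, Fresno 10.

Boston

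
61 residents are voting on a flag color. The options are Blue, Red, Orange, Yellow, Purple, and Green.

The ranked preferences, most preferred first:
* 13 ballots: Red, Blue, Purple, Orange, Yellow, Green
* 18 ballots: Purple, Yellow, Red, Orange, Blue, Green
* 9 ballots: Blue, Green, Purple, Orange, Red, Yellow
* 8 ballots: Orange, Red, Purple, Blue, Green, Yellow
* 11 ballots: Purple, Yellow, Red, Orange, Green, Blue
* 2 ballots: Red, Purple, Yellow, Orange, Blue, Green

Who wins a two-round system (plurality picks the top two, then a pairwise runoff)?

Round 1 first-place votes: Blue 9, Red 15, Orange 8, Yellow 0, Purple 29, Green 0. Purple and Red advance.
Runoff: Purple is ranked above Red on 38 ballots, Red above Purple on 23.

Purple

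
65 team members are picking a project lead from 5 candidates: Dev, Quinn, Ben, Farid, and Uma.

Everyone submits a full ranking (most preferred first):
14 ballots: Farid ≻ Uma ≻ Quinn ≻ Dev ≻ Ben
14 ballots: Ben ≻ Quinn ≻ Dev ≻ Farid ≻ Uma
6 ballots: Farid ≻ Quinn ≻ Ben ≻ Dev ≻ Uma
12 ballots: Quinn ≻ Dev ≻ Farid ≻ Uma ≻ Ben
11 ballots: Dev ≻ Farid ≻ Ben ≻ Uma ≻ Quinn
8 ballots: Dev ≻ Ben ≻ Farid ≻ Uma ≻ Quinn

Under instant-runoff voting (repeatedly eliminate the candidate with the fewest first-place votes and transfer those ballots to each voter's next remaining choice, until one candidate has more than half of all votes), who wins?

Round 1: Dev 19, Quinn 12, Ben 14, Farid 20, Uma 0. Uma eliminated.
Round 2: Dev 19, Quinn 12, Ben 14, Farid 20. Quinn eliminated.
Round 3: Dev 31, Ben 14, Farid 20. Ben eliminated.
Round 4: Dev 45, Farid 20. Dev has a majority (≥33).

Dev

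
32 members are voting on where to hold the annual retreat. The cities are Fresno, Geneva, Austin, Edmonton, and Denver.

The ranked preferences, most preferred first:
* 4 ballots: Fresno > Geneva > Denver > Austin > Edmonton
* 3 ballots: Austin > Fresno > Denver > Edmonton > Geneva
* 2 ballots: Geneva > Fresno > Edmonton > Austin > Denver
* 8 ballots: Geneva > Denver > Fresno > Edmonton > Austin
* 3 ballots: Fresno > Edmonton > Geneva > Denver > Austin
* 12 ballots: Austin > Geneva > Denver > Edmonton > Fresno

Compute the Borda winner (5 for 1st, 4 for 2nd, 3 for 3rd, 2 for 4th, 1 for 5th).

Geneva

Fresno: 4×5 + 3×4 + 2×4 + 8×3 + 3×5 + 12×1 = 91
Geneva: 4×4 + 3×1 + 2×5 + 8×5 + 3×3 + 12×4 = 126
Austin: 4×2 + 3×5 + 2×2 + 8×1 + 3×1 + 12×5 = 98
Edmonton: 4×1 + 3×2 + 2×3 + 8×2 + 3×4 + 12×2 = 68
Denver: 4×3 + 3×3 + 2×1 + 8×4 + 3×2 + 12×3 = 97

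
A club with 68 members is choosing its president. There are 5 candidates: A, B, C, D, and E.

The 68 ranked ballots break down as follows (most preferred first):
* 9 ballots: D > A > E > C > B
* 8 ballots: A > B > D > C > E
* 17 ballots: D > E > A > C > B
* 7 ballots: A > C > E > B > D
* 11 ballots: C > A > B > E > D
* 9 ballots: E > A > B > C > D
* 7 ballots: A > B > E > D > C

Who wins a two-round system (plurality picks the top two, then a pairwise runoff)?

A

Round 1 first-place votes: A 22, B 0, C 11, D 26, E 9. D and A advance.
Runoff: D is ranked above A on 26 ballots, A above D on 42.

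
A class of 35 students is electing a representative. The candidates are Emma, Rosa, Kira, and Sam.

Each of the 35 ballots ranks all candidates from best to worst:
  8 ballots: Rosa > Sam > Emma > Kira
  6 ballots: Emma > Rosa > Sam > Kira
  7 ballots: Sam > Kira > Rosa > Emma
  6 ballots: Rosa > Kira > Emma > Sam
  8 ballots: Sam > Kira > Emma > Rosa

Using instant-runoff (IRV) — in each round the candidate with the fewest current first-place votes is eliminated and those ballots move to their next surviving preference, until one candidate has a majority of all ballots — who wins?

Rosa

Round 1: Emma 6, Rosa 14, Kira 0, Sam 15. Kira eliminated.
Round 2: Emma 6, Rosa 14, Sam 15. Emma eliminated.
Round 3: Rosa 20, Sam 15. Rosa has a majority (≥18).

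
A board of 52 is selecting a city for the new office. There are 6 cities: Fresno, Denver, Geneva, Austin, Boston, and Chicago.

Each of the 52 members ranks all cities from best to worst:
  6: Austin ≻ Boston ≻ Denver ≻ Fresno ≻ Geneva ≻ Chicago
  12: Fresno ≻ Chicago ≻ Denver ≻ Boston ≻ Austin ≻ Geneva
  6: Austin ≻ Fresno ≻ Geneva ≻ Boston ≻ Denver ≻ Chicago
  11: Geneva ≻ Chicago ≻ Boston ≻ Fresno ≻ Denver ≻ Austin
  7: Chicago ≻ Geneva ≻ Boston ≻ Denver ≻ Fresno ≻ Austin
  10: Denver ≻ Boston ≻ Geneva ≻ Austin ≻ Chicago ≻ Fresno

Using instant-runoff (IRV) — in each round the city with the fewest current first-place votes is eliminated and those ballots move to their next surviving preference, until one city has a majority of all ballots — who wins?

Geneva

Round 1: Fresno 12, Denver 10, Geneva 11, Austin 12, Boston 0, Chicago 7. Boston eliminated.
Round 2: Fresno 12, Denver 10, Geneva 11, Austin 12, Chicago 7. Chicago eliminated.
Round 3: Fresno 12, Denver 10, Geneva 18, Austin 12. Denver eliminated.
Round 4: Fresno 12, Geneva 28, Austin 12. Geneva has a majority (≥27).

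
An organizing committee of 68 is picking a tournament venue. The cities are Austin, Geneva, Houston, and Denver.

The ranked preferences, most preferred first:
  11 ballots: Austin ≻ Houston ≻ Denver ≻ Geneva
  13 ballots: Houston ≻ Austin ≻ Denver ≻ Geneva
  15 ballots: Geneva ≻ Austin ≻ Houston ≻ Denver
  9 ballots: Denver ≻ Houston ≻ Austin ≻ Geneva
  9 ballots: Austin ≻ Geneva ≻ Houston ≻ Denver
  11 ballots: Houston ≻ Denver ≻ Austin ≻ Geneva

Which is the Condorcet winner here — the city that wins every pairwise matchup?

Austin

Austin vs Geneva: 53–15
Austin vs Houston: 35–33
Austin vs Denver: 48–20
Austin beats every other city.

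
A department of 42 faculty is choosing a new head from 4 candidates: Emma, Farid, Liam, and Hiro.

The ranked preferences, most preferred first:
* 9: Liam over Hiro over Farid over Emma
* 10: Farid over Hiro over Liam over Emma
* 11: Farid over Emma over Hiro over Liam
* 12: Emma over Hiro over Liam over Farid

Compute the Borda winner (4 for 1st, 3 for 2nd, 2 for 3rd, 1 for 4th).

Hiro

Emma: 9×1 + 10×1 + 11×3 + 12×4 = 100
Farid: 9×2 + 10×4 + 11×4 + 12×1 = 114
Liam: 9×4 + 10×2 + 11×1 + 12×2 = 91
Hiro: 9×3 + 10×3 + 11×2 + 12×3 = 115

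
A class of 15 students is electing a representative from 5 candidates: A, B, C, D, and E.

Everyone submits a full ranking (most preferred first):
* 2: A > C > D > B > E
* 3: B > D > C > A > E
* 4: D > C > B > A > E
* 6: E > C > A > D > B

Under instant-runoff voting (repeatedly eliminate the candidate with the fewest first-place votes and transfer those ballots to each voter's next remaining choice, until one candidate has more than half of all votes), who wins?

D

Round 1: A 2, B 3, C 0, D 4, E 6. C eliminated.
Round 2: A 2, B 3, D 4, E 6. A eliminated.
Round 3: B 3, D 6, E 6. B eliminated.
Round 4: D 9, E 6. D has a majority (≥8).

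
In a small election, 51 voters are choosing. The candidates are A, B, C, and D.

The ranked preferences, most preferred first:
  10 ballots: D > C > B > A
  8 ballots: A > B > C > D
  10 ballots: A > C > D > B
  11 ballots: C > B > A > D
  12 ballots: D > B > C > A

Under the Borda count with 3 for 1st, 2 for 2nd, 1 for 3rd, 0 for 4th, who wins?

A: 10×0 + 8×3 + 10×3 + 11×1 + 12×0 = 65
B: 10×1 + 8×2 + 10×0 + 11×2 + 12×2 = 72
C: 10×2 + 8×1 + 10×2 + 11×3 + 12×1 = 93
D: 10×3 + 8×0 + 10×1 + 11×0 + 12×3 = 76

C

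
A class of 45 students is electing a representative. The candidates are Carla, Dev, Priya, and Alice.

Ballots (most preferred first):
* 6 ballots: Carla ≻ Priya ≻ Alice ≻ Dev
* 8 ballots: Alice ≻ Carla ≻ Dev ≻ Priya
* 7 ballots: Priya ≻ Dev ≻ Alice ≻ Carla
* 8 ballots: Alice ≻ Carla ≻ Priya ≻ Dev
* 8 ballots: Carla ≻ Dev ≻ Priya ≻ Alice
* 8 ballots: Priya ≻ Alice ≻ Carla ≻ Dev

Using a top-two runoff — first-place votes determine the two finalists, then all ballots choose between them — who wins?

Round 1 first-place votes: Carla 14, Dev 0, Priya 15, Alice 16. Alice and Priya advance.
Runoff: Alice is ranked above Priya on 16 ballots, Priya above Alice on 29.

Priya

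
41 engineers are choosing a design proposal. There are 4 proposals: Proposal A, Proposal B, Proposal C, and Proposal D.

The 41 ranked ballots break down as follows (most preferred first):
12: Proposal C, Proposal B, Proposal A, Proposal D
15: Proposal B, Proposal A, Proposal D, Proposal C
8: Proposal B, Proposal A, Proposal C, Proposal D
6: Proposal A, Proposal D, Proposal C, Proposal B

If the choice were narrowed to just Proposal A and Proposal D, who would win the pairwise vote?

Proposal A

Proposal A is ranked above Proposal D on 41 ballots; Proposal D above Proposal A on 0.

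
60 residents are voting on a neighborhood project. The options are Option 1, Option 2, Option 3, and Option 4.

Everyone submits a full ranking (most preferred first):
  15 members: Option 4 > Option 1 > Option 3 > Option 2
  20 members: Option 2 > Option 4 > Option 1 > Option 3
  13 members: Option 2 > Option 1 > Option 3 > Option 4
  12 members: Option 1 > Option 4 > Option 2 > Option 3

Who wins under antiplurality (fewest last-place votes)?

Last-place votes: Option 1 0, Option 2 15, Option 3 32, Option 4 13.

Option 1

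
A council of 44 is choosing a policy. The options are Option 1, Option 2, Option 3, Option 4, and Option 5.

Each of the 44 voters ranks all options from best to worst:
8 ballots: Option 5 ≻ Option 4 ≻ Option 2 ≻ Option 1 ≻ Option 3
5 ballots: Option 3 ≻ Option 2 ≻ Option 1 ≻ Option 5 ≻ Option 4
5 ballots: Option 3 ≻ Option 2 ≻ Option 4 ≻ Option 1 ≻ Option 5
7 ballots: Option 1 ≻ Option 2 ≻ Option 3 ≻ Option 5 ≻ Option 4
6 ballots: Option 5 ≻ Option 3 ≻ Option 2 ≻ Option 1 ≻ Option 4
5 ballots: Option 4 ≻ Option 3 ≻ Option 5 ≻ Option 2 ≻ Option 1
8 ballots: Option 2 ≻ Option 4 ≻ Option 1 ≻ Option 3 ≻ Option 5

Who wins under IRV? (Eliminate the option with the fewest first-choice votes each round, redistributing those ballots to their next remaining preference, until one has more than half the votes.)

Option 2

Round 1: Option 1 7, Option 2 8, Option 3 10, Option 4 5, Option 5 14. Option 4 eliminated.
Round 2: Option 1 7, Option 2 8, Option 3 15, Option 5 14. Option 1 eliminated.
Round 3: Option 2 15, Option 3 15, Option 5 14. Option 5 eliminated.
Round 4: Option 2 23, Option 3 21. Option 2 has a majority (≥23).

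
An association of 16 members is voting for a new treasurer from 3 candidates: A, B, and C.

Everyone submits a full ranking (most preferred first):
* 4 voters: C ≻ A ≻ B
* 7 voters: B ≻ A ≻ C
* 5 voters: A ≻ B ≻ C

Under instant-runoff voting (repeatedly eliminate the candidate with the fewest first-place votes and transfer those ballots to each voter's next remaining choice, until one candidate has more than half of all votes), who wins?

Round 1: A 5, B 7, C 4. C eliminated.
Round 2: A 9, B 7. A has a majority (≥9).

A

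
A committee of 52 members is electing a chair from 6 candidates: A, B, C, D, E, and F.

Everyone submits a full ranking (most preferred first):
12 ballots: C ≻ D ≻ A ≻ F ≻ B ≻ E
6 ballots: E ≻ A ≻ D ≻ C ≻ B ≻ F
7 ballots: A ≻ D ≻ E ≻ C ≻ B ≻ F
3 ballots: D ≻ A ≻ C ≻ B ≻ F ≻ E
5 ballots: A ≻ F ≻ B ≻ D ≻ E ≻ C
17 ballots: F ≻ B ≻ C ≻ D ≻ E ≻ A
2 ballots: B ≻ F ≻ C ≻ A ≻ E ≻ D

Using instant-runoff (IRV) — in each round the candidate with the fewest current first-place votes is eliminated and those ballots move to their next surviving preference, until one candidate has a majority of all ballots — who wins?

A

Round 1: A 12, B 2, C 12, D 3, E 6, F 17. B eliminated.
Round 2: A 12, C 12, D 3, E 6, F 19. D eliminated.
Round 3: A 15, C 12, E 6, F 19. E eliminated.
Round 4: A 21, C 12, F 19. C eliminated.
Round 5: A 33, F 19. A has a majority (≥27).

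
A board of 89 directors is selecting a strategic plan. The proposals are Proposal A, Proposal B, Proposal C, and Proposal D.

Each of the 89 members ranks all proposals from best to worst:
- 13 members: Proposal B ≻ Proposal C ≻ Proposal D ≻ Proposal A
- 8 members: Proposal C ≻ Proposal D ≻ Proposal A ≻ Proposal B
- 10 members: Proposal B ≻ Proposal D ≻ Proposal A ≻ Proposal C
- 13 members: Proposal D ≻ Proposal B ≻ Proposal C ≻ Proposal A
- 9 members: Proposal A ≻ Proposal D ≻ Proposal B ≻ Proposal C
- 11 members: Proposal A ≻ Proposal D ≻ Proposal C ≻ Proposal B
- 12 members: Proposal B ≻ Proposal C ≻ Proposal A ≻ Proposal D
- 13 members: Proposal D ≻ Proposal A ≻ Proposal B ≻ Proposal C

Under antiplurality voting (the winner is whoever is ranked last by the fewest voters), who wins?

Proposal D

Last-place votes: Proposal A 26, Proposal B 19, Proposal C 32, Proposal D 12.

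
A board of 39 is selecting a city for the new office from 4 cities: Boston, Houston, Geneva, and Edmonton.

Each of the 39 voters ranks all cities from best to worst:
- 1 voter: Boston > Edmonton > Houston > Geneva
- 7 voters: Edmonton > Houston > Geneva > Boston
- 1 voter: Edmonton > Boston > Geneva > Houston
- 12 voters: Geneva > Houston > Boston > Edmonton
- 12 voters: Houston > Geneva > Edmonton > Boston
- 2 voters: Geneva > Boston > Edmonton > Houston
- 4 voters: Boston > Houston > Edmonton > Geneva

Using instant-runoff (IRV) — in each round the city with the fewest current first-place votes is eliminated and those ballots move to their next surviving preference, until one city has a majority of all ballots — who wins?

Round 1: Boston 5, Houston 12, Geneva 14, Edmonton 8. Boston eliminated.
Round 2: Houston 16, Geneva 14, Edmonton 9. Edmonton eliminated.
Round 3: Houston 24, Geneva 15. Houston has a majority (≥20).

Houston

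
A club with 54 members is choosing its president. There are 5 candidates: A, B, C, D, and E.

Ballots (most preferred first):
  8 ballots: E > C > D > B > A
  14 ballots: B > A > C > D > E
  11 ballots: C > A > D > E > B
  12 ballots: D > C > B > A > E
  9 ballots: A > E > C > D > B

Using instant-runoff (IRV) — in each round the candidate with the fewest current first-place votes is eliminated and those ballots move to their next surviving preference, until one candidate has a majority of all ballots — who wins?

C

Round 1: A 9, B 14, C 11, D 12, E 8. E eliminated.
Round 2: A 9, B 14, C 19, D 12. A eliminated.
Round 3: B 14, C 28, D 12. C has a majority (≥28).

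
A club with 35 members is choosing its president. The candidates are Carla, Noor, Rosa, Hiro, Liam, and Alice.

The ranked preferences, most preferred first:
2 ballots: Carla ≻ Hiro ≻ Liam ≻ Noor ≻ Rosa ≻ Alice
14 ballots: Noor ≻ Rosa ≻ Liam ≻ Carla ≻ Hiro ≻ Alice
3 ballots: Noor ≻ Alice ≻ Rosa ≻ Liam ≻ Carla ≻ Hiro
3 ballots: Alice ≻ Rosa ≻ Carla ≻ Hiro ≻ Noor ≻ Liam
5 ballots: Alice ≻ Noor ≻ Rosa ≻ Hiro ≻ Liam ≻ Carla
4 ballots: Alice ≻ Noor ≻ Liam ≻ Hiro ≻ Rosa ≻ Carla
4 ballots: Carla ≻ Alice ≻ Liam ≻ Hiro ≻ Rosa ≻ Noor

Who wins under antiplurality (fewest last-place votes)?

Last-place votes: Carla 9, Noor 4, Rosa 0, Hiro 3, Liam 3, Alice 16.

Rosa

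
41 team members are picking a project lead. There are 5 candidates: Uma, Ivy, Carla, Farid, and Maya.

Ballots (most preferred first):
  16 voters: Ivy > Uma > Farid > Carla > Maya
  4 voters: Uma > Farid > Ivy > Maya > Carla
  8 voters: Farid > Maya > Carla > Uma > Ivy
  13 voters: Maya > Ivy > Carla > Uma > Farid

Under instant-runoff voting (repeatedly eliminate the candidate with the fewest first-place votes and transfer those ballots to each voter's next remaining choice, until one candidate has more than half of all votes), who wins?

Round 1: Uma 4, Ivy 16, Carla 0, Farid 8, Maya 13. Carla eliminated.
Round 2: Uma 4, Ivy 16, Farid 8, Maya 13. Uma eliminated.
Round 3: Ivy 16, Farid 12, Maya 13. Farid eliminated.
Round 4: Ivy 20, Maya 21. Maya has a majority (≥21).

Maya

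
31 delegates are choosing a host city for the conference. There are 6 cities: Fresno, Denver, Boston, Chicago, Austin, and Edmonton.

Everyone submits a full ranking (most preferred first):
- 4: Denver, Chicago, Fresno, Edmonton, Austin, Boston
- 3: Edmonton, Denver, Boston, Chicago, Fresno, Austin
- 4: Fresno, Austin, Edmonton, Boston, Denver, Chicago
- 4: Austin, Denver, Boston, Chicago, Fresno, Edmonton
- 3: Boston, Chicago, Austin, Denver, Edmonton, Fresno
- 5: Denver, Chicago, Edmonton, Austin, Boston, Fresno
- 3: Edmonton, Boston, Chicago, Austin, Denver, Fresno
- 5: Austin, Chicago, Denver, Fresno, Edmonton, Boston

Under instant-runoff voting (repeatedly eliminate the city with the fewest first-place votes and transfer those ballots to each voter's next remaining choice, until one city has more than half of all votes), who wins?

Austin

Round 1: Fresno 4, Denver 9, Boston 3, Chicago 0, Austin 9, Edmonton 6. Chicago eliminated.
Round 2: Fresno 4, Denver 9, Boston 3, Austin 9, Edmonton 6. Boston eliminated.
Round 3: Fresno 4, Denver 9, Austin 12, Edmonton 6. Fresno eliminated.
Round 4: Denver 9, Austin 16, Edmonton 6. Austin has a majority (≥16).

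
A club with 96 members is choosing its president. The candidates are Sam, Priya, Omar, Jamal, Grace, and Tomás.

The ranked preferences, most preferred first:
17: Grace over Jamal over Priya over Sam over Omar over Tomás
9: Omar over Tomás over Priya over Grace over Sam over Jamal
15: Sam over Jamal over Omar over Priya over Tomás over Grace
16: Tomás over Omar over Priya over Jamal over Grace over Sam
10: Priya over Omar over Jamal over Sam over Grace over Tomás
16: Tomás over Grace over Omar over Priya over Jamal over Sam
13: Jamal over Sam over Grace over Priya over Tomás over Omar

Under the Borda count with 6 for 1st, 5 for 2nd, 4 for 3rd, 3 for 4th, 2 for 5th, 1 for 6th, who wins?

Jamal

Sam: 17×3 + 9×2 + 15×6 + 16×1 + 10×3 + 16×1 + 13×5 = 286
Priya: 17×4 + 9×4 + 15×3 + 16×4 + 10×6 + 16×3 + 13×3 = 360
Omar: 17×2 + 9×6 + 15×4 + 16×5 + 10×5 + 16×4 + 13×1 = 355
Jamal: 17×5 + 9×1 + 15×5 + 16×3 + 10×4 + 16×2 + 13×6 = 367
Grace: 17×6 + 9×3 + 15×1 + 16×2 + 10×2 + 16×5 + 13×4 = 328
Tomás: 17×1 + 9×5 + 15×2 + 16×6 + 10×1 + 16×6 + 13×2 = 320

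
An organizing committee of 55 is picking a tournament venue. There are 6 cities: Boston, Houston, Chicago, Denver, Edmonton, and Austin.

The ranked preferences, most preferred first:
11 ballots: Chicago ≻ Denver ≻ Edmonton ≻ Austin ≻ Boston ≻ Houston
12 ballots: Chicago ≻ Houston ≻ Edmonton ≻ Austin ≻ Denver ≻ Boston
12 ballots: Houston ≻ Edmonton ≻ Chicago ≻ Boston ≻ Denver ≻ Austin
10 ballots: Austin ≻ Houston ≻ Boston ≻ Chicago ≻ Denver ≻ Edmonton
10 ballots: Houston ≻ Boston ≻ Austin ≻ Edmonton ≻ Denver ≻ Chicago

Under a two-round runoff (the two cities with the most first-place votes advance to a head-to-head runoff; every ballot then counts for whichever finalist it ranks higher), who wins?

Houston

Round 1 first-place votes: Boston 0, Houston 22, Chicago 23, Denver 0, Edmonton 0, Austin 10. Chicago and Houston advance.
Runoff: Chicago is ranked above Houston on 23 ballots, Houston above Chicago on 32.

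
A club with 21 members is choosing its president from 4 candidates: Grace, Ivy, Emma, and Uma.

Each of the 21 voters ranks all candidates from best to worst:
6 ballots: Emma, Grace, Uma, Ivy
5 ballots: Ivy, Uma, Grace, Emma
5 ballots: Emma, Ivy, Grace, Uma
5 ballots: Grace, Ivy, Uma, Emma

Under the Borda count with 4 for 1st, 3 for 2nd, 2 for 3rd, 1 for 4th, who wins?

Grace

Grace: 6×3 + 5×2 + 5×2 + 5×4 = 58
Ivy: 6×1 + 5×4 + 5×3 + 5×3 = 56
Emma: 6×4 + 5×1 + 5×4 + 5×1 = 54
Uma: 6×2 + 5×3 + 5×1 + 5×2 = 42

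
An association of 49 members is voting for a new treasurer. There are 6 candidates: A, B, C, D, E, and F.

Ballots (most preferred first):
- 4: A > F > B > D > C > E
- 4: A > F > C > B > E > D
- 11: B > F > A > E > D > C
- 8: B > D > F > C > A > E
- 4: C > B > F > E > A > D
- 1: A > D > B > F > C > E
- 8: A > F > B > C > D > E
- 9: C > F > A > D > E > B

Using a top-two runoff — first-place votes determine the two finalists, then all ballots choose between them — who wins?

A

Round 1 first-place votes: A 17, B 19, C 13, D 0, E 0, F 0. B and A advance.
Runoff: B is ranked above A on 23 ballots, A above B on 26.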